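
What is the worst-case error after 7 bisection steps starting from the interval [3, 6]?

Bisection error bound: |error| ≤ (b-a)/2^n
|error| ≤ (6 - 3)/2^7 = 3/2^7
|error| ≤ 0.0234375000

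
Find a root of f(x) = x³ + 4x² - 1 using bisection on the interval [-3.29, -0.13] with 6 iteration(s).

f(x) = x³ + 4x² - 1
Initial interval: [-3.29, -0.13]

Iteration 1:
  c_1 = (-3.290000 + (-0.130000))/2 = -1.710000
  f(c_1) = f(-1.710000) = 5.696189
  f(a) × f(c) ≥ 0, new interval: [-1.710000, -0.130000]
Iteration 2:
  c_2 = (-1.710000 + (-0.130000))/2 = -0.920000
  f(c_2) = f(-0.920000) = 1.606912
  f(a) × f(c) ≥ 0, new interval: [-0.920000, -0.130000]
Iteration 3:
  c_3 = (-0.920000 + (-0.130000))/2 = -0.525000
  f(c_3) = f(-0.525000) = -0.042203
  f(a) × f(c) < 0, new interval: [-0.920000, -0.525000]
Iteration 4:
  c_4 = (-0.920000 + (-0.525000))/2 = -0.722500
  f(c_4) = f(-0.722500) = 0.710875
  f(a) × f(c) ≥ 0, new interval: [-0.722500, -0.525000]
Iteration 5:
  c_5 = (-0.722500 + (-0.525000))/2 = -0.623750
  f(c_5) = f(-0.623750) = 0.313578
  f(a) × f(c) ≥ 0, new interval: [-0.623750, -0.525000]
Iteration 6:
  c_6 = (-0.623750 + (-0.525000))/2 = -0.574375
  f(c_6) = f(-0.574375) = 0.130136
  f(a) × f(c) ≥ 0, new interval: [-0.574375, -0.525000]

After 6 iteration(s), the approximation is c_6 = -0.574375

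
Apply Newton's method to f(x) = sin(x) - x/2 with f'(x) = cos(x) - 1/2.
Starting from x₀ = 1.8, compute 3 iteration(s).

f(x) = sin(x) - x/2
f'(x) = cos(x) - 1/2
x₀ = 1.8

Newton-Raphson formula: x_{n+1} = x_n - f(x_n)/f'(x_n)

Iteration 1:
  f(1.800000) = 0.073848
  f'(1.800000) = -0.727202
  x_1 = 1.800000 - 0.073848/(-0.727202) = 1.901550
Iteration 2:
  f(1.901550) = -0.004977
  f'(1.901550) = -0.824756
  x_2 = 1.901550 - (-0.004977)/(-0.824756) = 1.895515
Iteration 3:
  f(1.895515) = -0.000017
  f'(1.895515) = -0.819042
  x_3 = 1.895515 - (-0.000017)/(-0.819042) = 1.895494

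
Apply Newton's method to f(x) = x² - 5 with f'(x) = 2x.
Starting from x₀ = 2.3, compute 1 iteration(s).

f(x) = x² - 5
f'(x) = 2x
x₀ = 2.3

Newton-Raphson formula: x_{n+1} = x_n - f(x_n)/f'(x_n)

Iteration 1:
  f(2.300000) = 0.290000
  f'(2.300000) = 4.600000
  x_1 = 2.300000 - 0.290000/4.600000 = 2.236957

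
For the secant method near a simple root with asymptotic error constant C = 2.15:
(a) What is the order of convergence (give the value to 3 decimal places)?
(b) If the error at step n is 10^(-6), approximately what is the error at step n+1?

(a) Secant method has superlinear convergence with order φ = (1+√5)/2 ≈ 1.618.
    This means |e_{n+1}| ≈ C|e_n|^1.618.

(b) With |e_n| = 10^(-6) and C = 2.15:
    |e_{n+1}| ≈ 2.15 × (10^(-6))^1.618 = 2.15 × 10^(-9.71)

(a) ≈ 1.618 (golden ratio); (b) |e_{n+1}| ≈ 4.210e-10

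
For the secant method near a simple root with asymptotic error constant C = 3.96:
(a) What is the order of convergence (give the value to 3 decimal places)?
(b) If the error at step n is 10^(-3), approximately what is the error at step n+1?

(a) Secant method has superlinear convergence with order φ = (1+√5)/2 ≈ 1.618.
    This means |e_{n+1}| ≈ C|e_n|^1.618.

(b) With |e_n| = 10^(-3) and C = 3.96:
    |e_{n+1}| ≈ 3.96 × (10^(-3))^1.618 = 3.96 × 10^(-4.85)

(a) ≈ 1.618 (golden ratio); (b) |e_{n+1}| ≈ 5.541e-05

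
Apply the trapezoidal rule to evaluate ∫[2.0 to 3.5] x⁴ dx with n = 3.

f(x) = x⁴
a = 2.0, b = 3.5, n = 3
h = (b - a)/n = 0.500000

Trapezoidal rule: (h/2)[f(x₀) + 2f(x₁) + 2f(x₂) + ... + f(xₙ)]

x_0 = 2.0000, f(x_0) = 16.000000, coefficient = 1
x_1 = 2.5000, f(x_1) = 39.062500, coefficient = 2
x_2 = 3.0000, f(x_2) = 81.000000, coefficient = 2
x_3 = 3.5000, f(x_3) = 150.062500, coefficient = 1

I ≈ (0.500000/2) × 406.187500 = 101.546875
Exact value: 98.643750
Error: 2.903125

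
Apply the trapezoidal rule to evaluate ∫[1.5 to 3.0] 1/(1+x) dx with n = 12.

f(x) = 1/(1+x)
a = 1.5, b = 3.0, n = 12
h = (b - a)/n = 0.125000

Trapezoidal rule: (h/2)[f(x₀) + 2f(x₁) + 2f(x₂) + ... + f(xₙ)]

x_0 = 1.5000, f(x_0) = 0.400000, coefficient = 1
x_1 = 1.6250, f(x_1) = 0.380952, coefficient = 2
x_2 = 1.7500, f(x_2) = 0.363636, coefficient = 2
x_3 = 1.8750, f(x_3) = 0.347826, coefficient = 2
x_4 = 2.0000, f(x_4) = 0.333333, coefficient = 2
x_5 = 2.1250, f(x_5) = 0.320000, coefficient = 2
x_6 = 2.2500, f(x_6) = 0.307692, coefficient = 2
x_7 = 2.3750, f(x_7) = 0.296296, coefficient = 2
x_8 = 2.5000, f(x_8) = 0.285714, coefficient = 2
x_9 = 2.6250, f(x_9) = 0.275862, coefficient = 2
x_10 = 2.7500, f(x_10) = 0.266667, coefficient = 2
x_11 = 2.8750, f(x_11) = 0.258065, coefficient = 2
x_12 = 3.0000, f(x_12) = 0.250000, coefficient = 1

I ≈ (0.125000/2) × 7.522089 = 0.470131
Exact value: 0.470004
Error: 0.000127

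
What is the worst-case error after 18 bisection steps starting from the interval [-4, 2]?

Bisection error bound: |error| ≤ (b-a)/2^n
|error| ≤ (2 - (-4))/2^18 = 6/2^18
|error| ≤ 0.0000228882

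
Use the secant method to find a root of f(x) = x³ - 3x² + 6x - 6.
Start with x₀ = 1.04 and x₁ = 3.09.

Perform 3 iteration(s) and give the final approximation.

f(x) = x³ - 3x² + 6x - 6
x₀ = 1.04, x₁ = 3.09

Secant formula: x_{n+1} = x_n - f(x_n)(x_n - x_{n-1})/(f(x_n) - f(x_{n-1}))

Iteration 1:
  f(1.040000) = -1.879936
  f(3.090000) = 13.399329
  x_2 = 3.090000 - 13.399329×(3.090000 - 1.040000)/(13.399329 - (-1.879936))
       = 1.292229
Iteration 2:
  f(3.090000) = 13.399329
  f(1.292229) = -1.098358
  x_3 = 1.292229 - (-1.098358)×(1.292229 - 3.090000)/(-1.098358 - 13.399329)
       = 1.428430
Iteration 3:
  f(1.292229) = -1.098358
  f(1.428430) = -0.636072
  x_4 = 1.428430 - (-0.636072)×(1.428430 - 1.292229)/(-0.636072 - (-1.098358))
       = 1.615832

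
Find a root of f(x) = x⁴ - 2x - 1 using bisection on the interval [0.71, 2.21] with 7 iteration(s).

f(x) = x⁴ - 2x - 1
Initial interval: [0.71, 2.21]

Iteration 1:
  c_1 = (0.710000 + 2.210000)/2 = 1.460000
  f(c_1) = f(1.460000) = 0.623719
  f(a) × f(c) < 0, new interval: [0.710000, 1.460000]
Iteration 2:
  c_2 = (0.710000 + 1.460000)/2 = 1.085000
  f(c_2) = f(1.085000) = -1.784141
  f(a) × f(c) ≥ 0, new interval: [1.085000, 1.460000]
Iteration 3:
  c_3 = (1.085000 + 1.460000)/2 = 1.272500
  f(c_3) = f(1.272500) = -0.923009
  f(a) × f(c) ≥ 0, new interval: [1.272500, 1.460000]
Iteration 4:
  c_4 = (1.272500 + 1.460000)/2 = 1.366250
  f(c_4) = f(1.366250) = -0.248159
  f(a) × f(c) ≥ 0, new interval: [1.366250, 1.460000]
Iteration 5:
  c_5 = (1.366250 + 1.460000)/2 = 1.413125
  f(c_5) = f(1.413125) = 0.161449
  f(a) × f(c) < 0, new interval: [1.366250, 1.413125]
Iteration 6:
  c_6 = (1.366250 + 1.413125)/2 = 1.389687
  f(c_6) = f(1.389687) = -0.049720
  f(a) × f(c) ≥ 0, new interval: [1.389687, 1.413125]
Iteration 7:
  c_7 = (1.389687 + 1.413125)/2 = 1.401406
  f(c_7) = f(1.401406) = 0.054246
  f(a) × f(c) < 0, new interval: [1.389687, 1.401406]

After 7 iteration(s), the approximation is c_7 = 1.401406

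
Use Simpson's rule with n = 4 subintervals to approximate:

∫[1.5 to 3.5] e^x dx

f(x) = e^x
a = 1.5, b = 3.5, n = 4
h = (b - a)/n = 0.500000

Simpson's rule: (h/3)[f(x₀) + 4f(x₁) + 2f(x₂) + ... + f(xₙ)]

x_0 = 1.5000, f(x_0) = 4.481689, coefficient = 1
x_1 = 2.0000, f(x_1) = 7.389056, coefficient = 4
x_2 = 2.5000, f(x_2) = 12.182494, coefficient = 2
x_3 = 3.0000, f(x_3) = 20.085537, coefficient = 4
x_4 = 3.5000, f(x_4) = 33.115452, coefficient = 1

I ≈ (0.500000/3) × 171.860501 = 28.643417
Exact value: 28.633763
Error: 0.009654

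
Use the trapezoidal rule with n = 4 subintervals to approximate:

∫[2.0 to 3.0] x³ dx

f(x) = x³
a = 2.0, b = 3.0, n = 4
h = (b - a)/n = 0.250000

Trapezoidal rule: (h/2)[f(x₀) + 2f(x₁) + 2f(x₂) + ... + f(xₙ)]

x_0 = 2.0000, f(x_0) = 8.000000, coefficient = 1
x_1 = 2.2500, f(x_1) = 11.390625, coefficient = 2
x_2 = 2.5000, f(x_2) = 15.625000, coefficient = 2
x_3 = 2.7500, f(x_3) = 20.796875, coefficient = 2
x_4 = 3.0000, f(x_4) = 27.000000, coefficient = 1

I ≈ (0.250000/2) × 130.625000 = 16.328125
Exact value: 16.250000
Error: 0.078125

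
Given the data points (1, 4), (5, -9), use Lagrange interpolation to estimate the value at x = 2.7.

Lagrange interpolation formula:
P(x) = Σ yᵢ × Lᵢ(x)
where Lᵢ(x) = Π_{j≠i} (x - xⱼ)/(xᵢ - xⱼ)

L_0(2.7) = (2.7 - 5)/(1 - 5) = 0.575000
L_1(2.7) = (2.7 - 1)/(5 - 1) = 0.425000

P(2.7) = 4×L_0(2.7) + (-9)×L_1(2.7)
P(2.7) = -1.525000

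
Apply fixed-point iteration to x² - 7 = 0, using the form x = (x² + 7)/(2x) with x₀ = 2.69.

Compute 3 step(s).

Equation: x² - 7 = 0
Fixed-point form: x = (x² + 7)/(2x)
x₀ = 2.69

x_1 = g(2.690000) = 2.646115
x_2 = g(2.646115) = 2.645751
x_3 = g(2.645751) = 2.645751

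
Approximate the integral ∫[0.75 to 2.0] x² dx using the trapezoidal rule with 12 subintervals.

f(x) = x²
a = 0.75, b = 2.0, n = 12
h = (b - a)/n = 0.104167

Trapezoidal rule: (h/2)[f(x₀) + 2f(x₁) + 2f(x₂) + ... + f(xₙ)]

x_0 = 0.7500, f(x_0) = 0.562500, coefficient = 1
x_1 = 0.8542, f(x_1) = 0.729601, coefficient = 2
x_2 = 0.9583, f(x_2) = 0.918403, coefficient = 2
x_3 = 1.0625, f(x_3) = 1.128906, coefficient = 2
x_4 = 1.1667, f(x_4) = 1.361111, coefficient = 2
x_5 = 1.2708, f(x_5) = 1.615017, coefficient = 2
x_6 = 1.3750, f(x_6) = 1.890625, coefficient = 2
x_7 = 1.4792, f(x_7) = 2.187934, coefficient = 2
x_8 = 1.5833, f(x_8) = 2.506944, coefficient = 2
x_9 = 1.6875, f(x_9) = 2.847656, coefficient = 2
x_10 = 1.7917, f(x_10) = 3.210069, coefficient = 2
x_11 = 1.8958, f(x_11) = 3.594184, coefficient = 2
x_12 = 2.0000, f(x_12) = 4.000000, coefficient = 1

I ≈ (0.104167/2) × 48.543403 = 2.528302
Exact value: 2.526042
Error: 0.002261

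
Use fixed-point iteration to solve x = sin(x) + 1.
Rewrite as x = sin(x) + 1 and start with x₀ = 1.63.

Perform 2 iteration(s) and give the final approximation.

Equation: x = sin(x) + 1
Fixed-point form: x = sin(x) + 1
x₀ = 1.63

x_1 = g(1.630000) = 1.998248
x_2 = g(1.998248) = 1.910025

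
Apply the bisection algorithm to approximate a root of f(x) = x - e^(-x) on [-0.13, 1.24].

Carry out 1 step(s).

f(x) = x - e^(-x)
Initial interval: [-0.13, 1.24]

Iteration 1:
  c_1 = (-0.130000 + 1.240000)/2 = 0.555000
  f(c_1) = f(0.555000) = -0.019072
  f(a) × f(c) ≥ 0, new interval: [0.555000, 1.240000]

After 1 iteration(s), the approximation is c_1 = 0.555000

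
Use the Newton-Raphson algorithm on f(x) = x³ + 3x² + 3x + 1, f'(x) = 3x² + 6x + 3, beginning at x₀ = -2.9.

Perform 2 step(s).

f(x) = x³ + 3x² + 3x + 1
f'(x) = 3x² + 6x + 3
x₀ = -2.9

Newton-Raphson formula: x_{n+1} = x_n - f(x_n)/f'(x_n)

Iteration 1:
  f(-2.900000) = -6.859000
  f'(-2.900000) = 10.830000
  x_1 = -2.900000 - (-6.859000)/10.830000 = -2.266667
Iteration 2:
  f(-2.266667) = -2.032296
  f'(-2.266667) = 4.813333
  x_2 = -2.266667 - (-2.032296)/4.813333 = -1.844444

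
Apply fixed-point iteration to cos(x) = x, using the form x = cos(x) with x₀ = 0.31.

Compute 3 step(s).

Equation: cos(x) = x
Fixed-point form: x = cos(x)
x₀ = 0.31

x_1 = g(0.310000) = 0.952334
x_2 = g(0.952334) = 0.579783
x_3 = g(0.579783) = 0.836581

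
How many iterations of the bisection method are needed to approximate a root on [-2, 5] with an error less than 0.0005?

We need (b-a)/2^n ≤ 0.0005
(5 - (-2))/2^n ≤ 0.0005
7/2^n ≤ 0.0005
2^n ≥ 14000
n ≥ log₂(14000) = 13.77
n ≥ 14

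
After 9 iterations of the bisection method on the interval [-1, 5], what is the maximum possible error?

Bisection error bound: |error| ≤ (b-a)/2^n
|error| ≤ (5 - (-1))/2^9 = 6/2^9
|error| ≤ 0.0117187500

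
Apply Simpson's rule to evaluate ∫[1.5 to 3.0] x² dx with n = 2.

f(x) = x²
a = 1.5, b = 3.0, n = 2
h = (b - a)/n = 0.750000

Simpson's rule: (h/3)[f(x₀) + 4f(x₁) + 2f(x₂) + ... + f(xₙ)]

x_0 = 1.5000, f(x_0) = 2.250000, coefficient = 1
x_1 = 2.2500, f(x_1) = 5.062500, coefficient = 4
x_2 = 3.0000, f(x_2) = 9.000000, coefficient = 1

I ≈ (0.750000/3) × 31.500000 = 7.875000
Exact value: 7.875000
Error: 0.000000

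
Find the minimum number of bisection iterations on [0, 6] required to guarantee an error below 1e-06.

We need (b-a)/2^n ≤ 1e-06
(6 - 0)/2^n ≤ 1e-06
6/2^n ≤ 1e-06
2^n ≥ 6000000
n ≥ log₂(6000000) = 22.52
n ≥ 23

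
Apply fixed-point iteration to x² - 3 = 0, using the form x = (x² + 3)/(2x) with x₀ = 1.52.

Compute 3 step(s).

Equation: x² - 3 = 0
Fixed-point form: x = (x² + 3)/(2x)
x₀ = 1.52

x_1 = g(1.520000) = 1.746842
x_2 = g(1.746842) = 1.732113
x_3 = g(1.732113) = 1.732051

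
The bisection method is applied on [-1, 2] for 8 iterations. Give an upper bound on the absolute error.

Bisection error bound: |error| ≤ (b-a)/2^n
|error| ≤ (2 - (-1))/2^8 = 3/2^8
|error| ≤ 0.0117187500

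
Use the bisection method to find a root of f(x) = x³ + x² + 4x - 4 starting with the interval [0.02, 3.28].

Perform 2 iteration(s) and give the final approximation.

f(x) = x³ + x² + 4x - 4
Initial interval: [0.02, 3.28]

Iteration 1:
  c_1 = (0.020000 + 3.280000)/2 = 1.650000
  f(c_1) = f(1.650000) = 9.814625
  f(a) × f(c) < 0, new interval: [0.020000, 1.650000]
Iteration 2:
  c_2 = (0.020000 + 1.650000)/2 = 0.835000
  f(c_2) = f(0.835000) = 0.619408
  f(a) × f(c) < 0, new interval: [0.020000, 0.835000]

After 2 iteration(s), the approximation is c_2 = 0.835000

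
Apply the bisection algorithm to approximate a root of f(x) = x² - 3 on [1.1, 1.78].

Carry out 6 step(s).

f(x) = x² - 3
Initial interval: [1.1, 1.78]

Iteration 1:
  c_1 = (1.100000 + 1.780000)/2 = 1.440000
  f(c_1) = f(1.440000) = -0.926400
  f(a) × f(c) ≥ 0, new interval: [1.440000, 1.780000]
Iteration 2:
  c_2 = (1.440000 + 1.780000)/2 = 1.610000
  f(c_2) = f(1.610000) = -0.407900
  f(a) × f(c) ≥ 0, new interval: [1.610000, 1.780000]
Iteration 3:
  c_3 = (1.610000 + 1.780000)/2 = 1.695000
  f(c_3) = f(1.695000) = -0.126975
  f(a) × f(c) ≥ 0, new interval: [1.695000, 1.780000]
Iteration 4:
  c_4 = (1.695000 + 1.780000)/2 = 1.737500
  f(c_4) = f(1.737500) = 0.018906
  f(a) × f(c) < 0, new interval: [1.695000, 1.737500]
Iteration 5:
  c_5 = (1.695000 + 1.737500)/2 = 1.716250
  f(c_5) = f(1.716250) = -0.054486
  f(a) × f(c) ≥ 0, new interval: [1.716250, 1.737500]
Iteration 6:
  c_6 = (1.716250 + 1.737500)/2 = 1.726875
  f(c_6) = f(1.726875) = -0.017903
  f(a) × f(c) ≥ 0, new interval: [1.726875, 1.737500]

After 6 iteration(s), the approximation is c_6 = 1.726875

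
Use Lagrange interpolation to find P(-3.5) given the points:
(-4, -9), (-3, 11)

Lagrange interpolation formula:
P(x) = Σ yᵢ × Lᵢ(x)
where Lᵢ(x) = Π_{j≠i} (x - xⱼ)/(xᵢ - xⱼ)

L_0(-3.5) = (-3.5 - (-3))/(-4 - (-3)) = 0.500000
L_1(-3.5) = (-3.5 - (-4))/(-3 - (-4)) = 0.500000

P(-3.5) = (-9)×L_0(-3.5) + 11×L_1(-3.5)
P(-3.5) = 1.000000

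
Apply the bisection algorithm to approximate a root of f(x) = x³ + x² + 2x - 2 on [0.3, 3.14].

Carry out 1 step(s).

f(x) = x³ + x² + 2x - 2
Initial interval: [0.3, 3.14]

Iteration 1:
  c_1 = (0.300000 + 3.140000)/2 = 1.720000
  f(c_1) = f(1.720000) = 9.486848
  f(a) × f(c) < 0, new interval: [0.300000, 1.720000]

After 1 iteration(s), the approximation is c_1 = 1.720000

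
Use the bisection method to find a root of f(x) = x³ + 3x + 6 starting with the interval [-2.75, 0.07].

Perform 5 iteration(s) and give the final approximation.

f(x) = x³ + 3x + 6
Initial interval: [-2.75, 0.07]

Iteration 1:
  c_1 = (-2.750000 + 0.070000)/2 = -1.340000
  f(c_1) = f(-1.340000) = -0.426104
  f(a) × f(c) ≥ 0, new interval: [-1.340000, 0.070000]
Iteration 2:
  c_2 = (-1.340000 + 0.070000)/2 = -0.635000
  f(c_2) = f(-0.635000) = 3.838952
  f(a) × f(c) < 0, new interval: [-1.340000, -0.635000]
Iteration 3:
  c_3 = (-1.340000 + (-0.635000))/2 = -0.987500
  f(c_3) = f(-0.987500) = 2.074533
  f(a) × f(c) < 0, new interval: [-1.340000, -0.987500]
Iteration 4:
  c_4 = (-1.340000 + (-0.987500))/2 = -1.163750
  f(c_4) = f(-1.163750) = 0.932667
  f(a) × f(c) < 0, new interval: [-1.340000, -1.163750]
Iteration 5:
  c_5 = (-1.340000 + (-1.163750))/2 = -1.251875
  f(c_5) = f(-1.251875) = 0.282448
  f(a) × f(c) < 0, new interval: [-1.340000, -1.251875]

After 5 iteration(s), the approximation is c_5 = -1.251875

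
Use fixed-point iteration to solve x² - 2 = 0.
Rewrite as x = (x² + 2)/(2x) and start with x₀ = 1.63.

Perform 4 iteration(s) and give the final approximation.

Equation: x² - 2 = 0
Fixed-point form: x = (x² + 2)/(2x)
x₀ = 1.63

x_1 = g(1.630000) = 1.428497
x_2 = g(1.428497) = 1.414285
x_3 = g(1.414285) = 1.414214
x_4 = g(1.414214) = 1.414214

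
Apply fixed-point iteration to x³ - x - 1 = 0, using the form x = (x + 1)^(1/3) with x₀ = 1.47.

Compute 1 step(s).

Equation: x³ - x - 1 = 0
Fixed-point form: x = (x + 1)^(1/3)
x₀ = 1.47

x_1 = g(1.470000) = 1.351758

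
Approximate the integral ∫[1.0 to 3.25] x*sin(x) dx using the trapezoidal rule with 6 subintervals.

f(x) = x*sin(x)
a = 1.0, b = 3.25, n = 6
h = (b - a)/n = 0.375000

Trapezoidal rule: (h/2)[f(x₀) + 2f(x₁) + 2f(x₂) + ... + f(xₙ)]

x_0 = 1.0000, f(x_0) = 0.841471, coefficient = 1
x_1 = 1.3750, f(x_1) = 1.348728, coefficient = 2
x_2 = 1.7500, f(x_2) = 1.721975, coefficient = 2
x_3 = 2.1250, f(x_3) = 1.806930, coefficient = 2
x_4 = 2.5000, f(x_4) = 1.496180, coefficient = 2
x_5 = 2.8750, f(x_5) = 0.757407, coefficient = 2
x_6 = 3.2500, f(x_6) = -0.351634, coefficient = 1

I ≈ (0.375000/2) × 14.752278 = 2.766052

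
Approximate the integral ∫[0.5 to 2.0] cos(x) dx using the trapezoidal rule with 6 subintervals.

f(x) = cos(x)
a = 0.5, b = 2.0, n = 6
h = (b - a)/n = 0.250000

Trapezoidal rule: (h/2)[f(x₀) + 2f(x₁) + 2f(x₂) + ... + f(xₙ)]

x_0 = 0.5000, f(x_0) = 0.877583, coefficient = 1
x_1 = 0.7500, f(x_1) = 0.731689, coefficient = 2
x_2 = 1.0000, f(x_2) = 0.540302, coefficient = 2
x_3 = 1.2500, f(x_3) = 0.315322, coefficient = 2
x_4 = 1.5000, f(x_4) = 0.070737, coefficient = 2
x_5 = 1.7500, f(x_5) = -0.178246, coefficient = 2
x_6 = 2.0000, f(x_6) = -0.416147, coefficient = 1

I ≈ (0.250000/2) × 3.421045 = 0.427631
Exact value: 0.429872
Error: 0.002241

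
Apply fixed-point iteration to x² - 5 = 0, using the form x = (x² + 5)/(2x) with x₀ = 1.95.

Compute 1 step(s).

Equation: x² - 5 = 0
Fixed-point form: x = (x² + 5)/(2x)
x₀ = 1.95

x_1 = g(1.950000) = 2.257051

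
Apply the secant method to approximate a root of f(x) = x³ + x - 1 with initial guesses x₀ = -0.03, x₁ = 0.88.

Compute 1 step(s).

f(x) = x³ + x - 1
x₀ = -0.03, x₁ = 0.88

Secant formula: x_{n+1} = x_n - f(x_n)(x_n - x_{n-1})/(f(x_n) - f(x_{n-1}))

Iteration 1:
  f(-0.030000) = -1.030027
  f(0.880000) = 0.561472
  x_2 = 0.880000 - 0.561472×(0.880000 - (-0.030000))/(0.561472 - (-1.030027))
       = 0.558957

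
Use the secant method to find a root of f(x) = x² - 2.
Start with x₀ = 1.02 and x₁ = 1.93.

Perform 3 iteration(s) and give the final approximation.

f(x) = x² - 2
x₀ = 1.02, x₁ = 1.93

Secant formula: x_{n+1} = x_n - f(x_n)(x_n - x_{n-1})/(f(x_n) - f(x_{n-1}))

Iteration 1:
  f(1.020000) = -0.959600
  f(1.930000) = 1.724900
  x_2 = 1.930000 - 1.724900×(1.930000 - 1.020000)/(1.724900 - (-0.959600))
       = 1.345288
Iteration 2:
  f(1.930000) = 1.724900
  f(1.345288) = -0.190200
  x_3 = 1.345288 - (-0.190200)×(1.345288 - 1.930000)/(-0.190200 - 1.724900)
       = 1.403359
Iteration 3:
  f(1.345288) = -0.190200
  f(1.403359) = -0.030583
  x_4 = 1.403359 - (-0.030583)×(1.403359 - 1.345288)/(-0.030583 - (-0.190200))
       = 1.414486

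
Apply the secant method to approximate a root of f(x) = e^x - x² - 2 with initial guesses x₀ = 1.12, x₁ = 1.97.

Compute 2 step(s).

f(x) = e^x - x² - 2
x₀ = 1.12, x₁ = 1.97

Secant formula: x_{n+1} = x_n - f(x_n)(x_n - x_{n-1})/(f(x_n) - f(x_{n-1}))

Iteration 1:
  f(1.120000) = -0.189546
  f(1.970000) = 1.289776
  x_2 = 1.970000 - 1.289776×(1.970000 - 1.120000)/(1.289776 - (-0.189546))
       = 1.228911
Iteration 2:
  f(1.970000) = 1.289776
  f(1.228911) = -0.092717
  x_3 = 1.228911 - (-0.092717)×(1.228911 - 1.970000)/(-0.092717 - 1.289776)
       = 1.278612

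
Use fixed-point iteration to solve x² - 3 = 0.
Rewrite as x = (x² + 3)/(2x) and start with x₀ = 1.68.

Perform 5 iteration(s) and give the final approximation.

Equation: x² - 3 = 0
Fixed-point form: x = (x² + 3)/(2x)
x₀ = 1.68

x_1 = g(1.680000) = 1.732857
x_2 = g(1.732857) = 1.732051
x_3 = g(1.732051) = 1.732051
x_4 = g(1.732051) = 1.732051
x_5 = g(1.732051) = 1.732051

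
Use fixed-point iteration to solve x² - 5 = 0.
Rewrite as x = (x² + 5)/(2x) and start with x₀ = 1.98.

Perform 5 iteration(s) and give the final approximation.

Equation: x² - 5 = 0
Fixed-point form: x = (x² + 5)/(2x)
x₀ = 1.98

x_1 = g(1.980000) = 2.252626
x_2 = g(2.252626) = 2.236129
x_3 = g(2.236129) = 2.236068
x_4 = g(2.236068) = 2.236068
x_5 = g(2.236068) = 2.236068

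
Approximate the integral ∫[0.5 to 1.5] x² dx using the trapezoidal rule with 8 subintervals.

f(x) = x²
a = 0.5, b = 1.5, n = 8
h = (b - a)/n = 0.125000

Trapezoidal rule: (h/2)[f(x₀) + 2f(x₁) + 2f(x₂) + ... + f(xₙ)]

x_0 = 0.5000, f(x_0) = 0.250000, coefficient = 1
x_1 = 0.6250, f(x_1) = 0.390625, coefficient = 2
x_2 = 0.7500, f(x_2) = 0.562500, coefficient = 2
x_3 = 0.8750, f(x_3) = 0.765625, coefficient = 2
x_4 = 1.0000, f(x_4) = 1.000000, coefficient = 2
x_5 = 1.1250, f(x_5) = 1.265625, coefficient = 2
x_6 = 1.2500, f(x_6) = 1.562500, coefficient = 2
x_7 = 1.3750, f(x_7) = 1.890625, coefficient = 2
x_8 = 1.5000, f(x_8) = 2.250000, coefficient = 1

I ≈ (0.125000/2) × 17.375000 = 1.085938
Exact value: 1.083333
Error: 0.002604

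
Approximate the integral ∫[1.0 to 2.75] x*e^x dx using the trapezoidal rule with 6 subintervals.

f(x) = x*e^x
a = 1.0, b = 2.75, n = 6
h = (b - a)/n = 0.291667

Trapezoidal rule: (h/2)[f(x₀) + 2f(x₁) + 2f(x₂) + ... + f(xₙ)]

x_0 = 1.0000, f(x_0) = 2.718282, coefficient = 1
x_1 = 1.2917, f(x_1) = 4.700176, coefficient = 2
x_2 = 1.5833, f(x_2) = 7.712679, coefficient = 2
x_3 = 1.8750, f(x_3) = 12.226536, coefficient = 2
x_4 = 2.1667, f(x_4) = 18.913133, coefficient = 2
x_5 = 2.4583, f(x_5) = 28.726411, coefficient = 2
x_6 = 2.7500, f(x_6) = 43.017238, coefficient = 1

I ≈ (0.291667/2) × 190.293391 = 27.751120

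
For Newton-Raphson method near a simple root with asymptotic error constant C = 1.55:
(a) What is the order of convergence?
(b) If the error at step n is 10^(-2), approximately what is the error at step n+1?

(a) Newton-Raphson has quadratic (order 2) convergence near simple roots.
    This means |e_{n+1}| ≈ C|e_n|².

(b) With |e_n| = 10^(-2) and C = 1.55:
    |e_{n+1}| ≈ 1.55 × (10^(-2))² = 1.55 × 10^(-4)

(a) 2 (quadratic); (b) |e_{n+1}| ≈ 1.550e-04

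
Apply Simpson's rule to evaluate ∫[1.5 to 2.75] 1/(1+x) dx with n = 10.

f(x) = 1/(1+x)
a = 1.5, b = 2.75, n = 10
h = (b - a)/n = 0.125000

Simpson's rule: (h/3)[f(x₀) + 4f(x₁) + 2f(x₂) + ... + f(xₙ)]

x_0 = 1.5000, f(x_0) = 0.400000, coefficient = 1
x_1 = 1.6250, f(x_1) = 0.380952, coefficient = 4
x_2 = 1.7500, f(x_2) = 0.363636, coefficient = 2
x_3 = 1.8750, f(x_3) = 0.347826, coefficient = 4
x_4 = 2.0000, f(x_4) = 0.333333, coefficient = 2
x_5 = 2.1250, f(x_5) = 0.320000, coefficient = 4
x_6 = 2.2500, f(x_6) = 0.307692, coefficient = 2
x_7 = 2.3750, f(x_7) = 0.296296, coefficient = 4
x_8 = 2.5000, f(x_8) = 0.285714, coefficient = 2
x_9 = 2.6250, f(x_9) = 0.275862, coefficient = 4
x_10 = 2.7500, f(x_10) = 0.266667, coefficient = 1

I ≈ (0.125000/3) × 9.731167 = 0.405465
Exact value: 0.405465
Error: 0.000000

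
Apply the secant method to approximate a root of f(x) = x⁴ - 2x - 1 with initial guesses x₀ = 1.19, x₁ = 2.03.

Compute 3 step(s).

f(x) = x⁴ - 2x - 1
x₀ = 1.19, x₁ = 2.03

Secant formula: x_{n+1} = x_n - f(x_n)(x_n - x_{n-1})/(f(x_n) - f(x_{n-1}))

Iteration 1:
  f(1.190000) = -1.374661
  f(2.030000) = 11.921817
  x_2 = 2.030000 - 11.921817×(2.030000 - 1.190000)/(11.921817 - (-1.374661))
       = 1.276844
Iteration 2:
  f(2.030000) = 11.921817
  f(1.276844) = -0.895712
  x_3 = 1.276844 - (-0.895712)×(1.276844 - 2.030000)/(-0.895712 - 11.921817)
       = 1.329476
Iteration 3:
  f(1.276844) = -0.895712
  f(1.329476) = -0.534876
  x_4 = 1.329476 - (-0.534876)×(1.329476 - 1.276844)/(-0.534876 - (-0.895712))
       = 1.407493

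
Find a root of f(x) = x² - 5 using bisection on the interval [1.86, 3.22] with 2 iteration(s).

f(x) = x² - 5
Initial interval: [1.86, 3.22]

Iteration 1:
  c_1 = (1.860000 + 3.220000)/2 = 2.540000
  f(c_1) = f(2.540000) = 1.451600
  f(a) × f(c) < 0, new interval: [1.860000, 2.540000]
Iteration 2:
  c_2 = (1.860000 + 2.540000)/2 = 2.200000
  f(c_2) = f(2.200000) = -0.160000
  f(a) × f(c) ≥ 0, new interval: [2.200000, 2.540000]

After 2 iteration(s), the approximation is c_2 = 2.200000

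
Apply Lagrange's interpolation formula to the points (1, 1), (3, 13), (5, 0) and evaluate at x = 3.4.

Lagrange interpolation formula:
P(x) = Σ yᵢ × Lᵢ(x)
where Lᵢ(x) = Π_{j≠i} (x - xⱼ)/(xᵢ - xⱼ)

L_0(3.4) = (3.4 - 3)/(1 - 3) × (3.4 - 5)/(1 - 5) = -0.080000
L_1(3.4) = (3.4 - 1)/(3 - 1) × (3.4 - 5)/(3 - 5) = 0.960000
L_2(3.4) = (3.4 - 1)/(5 - 1) × (3.4 - 3)/(5 - 3) = 0.120000

P(3.4) = 1×L_0(3.4) + 13×L_1(3.4) + 0×L_2(3.4)
P(3.4) = 12.400000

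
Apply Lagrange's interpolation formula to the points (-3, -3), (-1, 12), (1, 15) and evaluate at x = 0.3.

Lagrange interpolation formula:
P(x) = Σ yᵢ × Lᵢ(x)
where Lᵢ(x) = Π_{j≠i} (x - xⱼ)/(xᵢ - xⱼ)

L_0(0.3) = (0.3 - (-1))/(-3 - (-1)) × (0.3 - 1)/(-3 - 1) = -0.113750
L_1(0.3) = (0.3 - (-3))/(-1 - (-3)) × (0.3 - 1)/(-1 - 1) = 0.577500
L_2(0.3) = (0.3 - (-3))/(1 - (-3)) × (0.3 - (-1))/(1 - (-1)) = 0.536250

P(0.3) = (-3)×L_0(0.3) + 12×L_1(0.3) + 15×L_2(0.3)
P(0.3) = 15.315000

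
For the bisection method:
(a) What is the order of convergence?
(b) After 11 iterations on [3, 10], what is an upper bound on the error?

(a) Bisection has linear (order 1) convergence; the error is halved each step.

(b) Error bound = (b-a)/2^n = (10 - 3)/2^{11}
    = 7/2^{11}

(a) 1 (linear); (b) error ≤ 3.42e-03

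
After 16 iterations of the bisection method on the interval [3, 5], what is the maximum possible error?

Bisection error bound: |error| ≤ (b-a)/2^n
|error| ≤ (5 - 3)/2^16 = 2/2^16
|error| ≤ 0.0000305176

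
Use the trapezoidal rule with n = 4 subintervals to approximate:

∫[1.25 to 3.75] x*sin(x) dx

f(x) = x*sin(x)
a = 1.25, b = 3.75, n = 4
h = (b - a)/n = 0.625000

Trapezoidal rule: (h/2)[f(x₀) + 2f(x₁) + 2f(x₂) + ... + f(xₙ)]

x_0 = 1.2500, f(x_0) = 1.186231, coefficient = 1
x_1 = 1.8750, f(x_1) = 1.788911, coefficient = 2
x_2 = 2.5000, f(x_2) = 1.496180, coefficient = 2
x_3 = 3.1250, f(x_3) = 0.051850, coefficient = 2
x_4 = 3.7500, f(x_4) = -2.143355, coefficient = 1

I ≈ (0.625000/2) × 5.716758 = 1.786487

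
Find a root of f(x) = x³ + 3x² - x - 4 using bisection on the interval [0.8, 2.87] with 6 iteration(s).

f(x) = x³ + 3x² - x - 4
Initial interval: [0.8, 2.87]

Iteration 1:
  c_1 = (0.800000 + 2.870000)/2 = 1.835000
  f(c_1) = f(1.835000) = 10.445533
  f(a) × f(c) < 0, new interval: [0.800000, 1.835000]
Iteration 2:
  c_2 = (0.800000 + 1.835000)/2 = 1.317500
  f(c_2) = f(1.317500) = 2.176843
  f(a) × f(c) < 0, new interval: [0.800000, 1.317500]
Iteration 3:
  c_3 = (0.800000 + 1.317500)/2 = 1.058750
  f(c_3) = f(1.058750) = -0.509088
  f(a) × f(c) ≥ 0, new interval: [1.058750, 1.317500]
Iteration 4:
  c_4 = (1.058750 + 1.317500)/2 = 1.188125
  f(c_4) = f(1.188125) = 0.724004
  f(a) × f(c) < 0, new interval: [1.058750, 1.188125]
Iteration 5:
  c_5 = (1.058750 + 1.188125)/2 = 1.123437
  f(c_5) = f(1.123437) = 0.080802
  f(a) × f(c) < 0, new interval: [1.058750, 1.123437]
Iteration 6:
  c_6 = (1.058750 + 1.123437)/2 = 1.091094
  f(c_6) = f(1.091094) = -0.220706
  f(a) × f(c) ≥ 0, new interval: [1.091094, 1.123437]

After 6 iteration(s), the approximation is c_6 = 1.091094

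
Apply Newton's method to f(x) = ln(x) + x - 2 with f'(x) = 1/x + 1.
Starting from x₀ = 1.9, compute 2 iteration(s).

f(x) = ln(x) + x - 2
f'(x) = 1/x + 1
x₀ = 1.9

Newton-Raphson formula: x_{n+1} = x_n - f(x_n)/f'(x_n)

Iteration 1:
  f(1.900000) = 0.541854
  f'(1.900000) = 1.526316
  x_1 = 1.900000 - 0.541854/1.526316 = 1.544992
Iteration 2:
  f(1.544992) = -0.019989
  f'(1.544992) = 1.647252
  x_2 = 1.544992 - (-0.019989)/1.647252 = 1.557127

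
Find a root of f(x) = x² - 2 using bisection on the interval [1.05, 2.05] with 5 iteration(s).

f(x) = x² - 2
Initial interval: [1.05, 2.05]

Iteration 1:
  c_1 = (1.050000 + 2.050000)/2 = 1.550000
  f(c_1) = f(1.550000) = 0.402500
  f(a) × f(c) < 0, new interval: [1.050000, 1.550000]
Iteration 2:
  c_2 = (1.050000 + 1.550000)/2 = 1.300000
  f(c_2) = f(1.300000) = -0.310000
  f(a) × f(c) ≥ 0, new interval: [1.300000, 1.550000]
Iteration 3:
  c_3 = (1.300000 + 1.550000)/2 = 1.425000
  f(c_3) = f(1.425000) = 0.030625
  f(a) × f(c) < 0, new interval: [1.300000, 1.425000]
Iteration 4:
  c_4 = (1.300000 + 1.425000)/2 = 1.362500
  f(c_4) = f(1.362500) = -0.143594
  f(a) × f(c) ≥ 0, new interval: [1.362500, 1.425000]
Iteration 5:
  c_5 = (1.362500 + 1.425000)/2 = 1.393750
  f(c_5) = f(1.393750) = -0.057461
  f(a) × f(c) ≥ 0, new interval: [1.393750, 1.425000]

After 5 iteration(s), the approximation is c_5 = 1.393750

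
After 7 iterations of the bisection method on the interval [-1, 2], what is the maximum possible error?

Bisection error bound: |error| ≤ (b-a)/2^n
|error| ≤ (2 - (-1))/2^7 = 3/2^7
|error| ≤ 0.0234375000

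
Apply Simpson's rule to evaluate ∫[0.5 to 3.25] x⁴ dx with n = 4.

f(x) = x⁴
a = 0.5, b = 3.25, n = 4
h = (b - a)/n = 0.687500

Simpson's rule: (h/3)[f(x₀) + 4f(x₁) + 2f(x₂) + ... + f(xₙ)]

x_0 = 0.5000, f(x_0) = 0.062500, coefficient = 1
x_1 = 1.1875, f(x_1) = 1.988541, coefficient = 4
x_2 = 1.8750, f(x_2) = 12.359619, coefficient = 2
x_3 = 2.5625, f(x_3) = 43.117691, coefficient = 4
x_4 = 3.2500, f(x_4) = 111.566406, coefficient = 1

I ≈ (0.687500/3) × 316.773071 = 72.593829
Exact value: 72.511914
Error: 0.081915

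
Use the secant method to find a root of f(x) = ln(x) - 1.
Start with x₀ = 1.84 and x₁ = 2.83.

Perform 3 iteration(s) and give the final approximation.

f(x) = ln(x) - 1
x₀ = 1.84, x₁ = 2.83

Secant formula: x_{n+1} = x_n - f(x_n)(x_n - x_{n-1})/(f(x_n) - f(x_{n-1}))

Iteration 1:
  f(1.840000) = -0.390234
  f(2.830000) = 0.040277
  x_2 = 2.830000 - 0.040277×(2.830000 - 1.840000)/(0.040277 - (-0.390234))
       = 2.737380
Iteration 2:
  f(2.830000) = 0.040277
  f(2.737380) = 0.007001
  x_3 = 2.737380 - 0.007001×(2.737380 - 2.830000)/(0.007001 - 0.040277)
       = 2.717892
Iteration 3:
  f(2.737380) = 0.007001
  f(2.717892) = -0.000143
  x_4 = 2.717892 - (-0.000143)×(2.717892 - 2.737380)/(-0.000143 - 0.007001)
       = 2.718283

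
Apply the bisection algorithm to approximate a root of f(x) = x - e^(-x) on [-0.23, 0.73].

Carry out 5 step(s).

f(x) = x - e^(-x)
Initial interval: [-0.23, 0.73]

Iteration 1:
  c_1 = (-0.230000 + 0.730000)/2 = 0.250000
  f(c_1) = f(0.250000) = -0.528801
  f(a) × f(c) ≥ 0, new interval: [0.250000, 0.730000]
Iteration 2:
  c_2 = (0.250000 + 0.730000)/2 = 0.490000
  f(c_2) = f(0.490000) = -0.122626
  f(a) × f(c) ≥ 0, new interval: [0.490000, 0.730000]
Iteration 3:
  c_3 = (0.490000 + 0.730000)/2 = 0.610000
  f(c_3) = f(0.610000) = 0.066649
  f(a) × f(c) < 0, new interval: [0.490000, 0.610000]
Iteration 4:
  c_4 = (0.490000 + 0.610000)/2 = 0.550000
  f(c_4) = f(0.550000) = -0.026950
  f(a) × f(c) ≥ 0, new interval: [0.550000, 0.610000]
Iteration 5:
  c_5 = (0.550000 + 0.610000)/2 = 0.580000
  f(c_5) = f(0.580000) = 0.020102
  f(a) × f(c) < 0, new interval: [0.550000, 0.580000]

After 5 iteration(s), the approximation is c_5 = 0.580000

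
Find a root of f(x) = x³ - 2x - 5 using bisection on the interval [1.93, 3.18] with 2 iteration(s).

f(x) = x³ - 2x - 5
Initial interval: [1.93, 3.18]

Iteration 1:
  c_1 = (1.930000 + 3.180000)/2 = 2.555000
  f(c_1) = f(2.555000) = 6.569104
  f(a) × f(c) < 0, new interval: [1.930000, 2.555000]
Iteration 2:
  c_2 = (1.930000 + 2.555000)/2 = 2.242500
  f(c_2) = f(2.242500) = 1.792098
  f(a) × f(c) < 0, new interval: [1.930000, 2.242500]

After 2 iteration(s), the approximation is c_2 = 2.242500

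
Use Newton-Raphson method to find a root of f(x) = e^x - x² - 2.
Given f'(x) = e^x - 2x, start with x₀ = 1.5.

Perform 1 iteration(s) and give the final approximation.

f(x) = e^x - x² - 2
f'(x) = e^x - 2x
x₀ = 1.5

Newton-Raphson formula: x_{n+1} = x_n - f(x_n)/f'(x_n)

Iteration 1:
  f(1.500000) = 0.231689
  f'(1.500000) = 1.481689
  x_1 = 1.500000 - 0.231689/1.481689 = 1.343632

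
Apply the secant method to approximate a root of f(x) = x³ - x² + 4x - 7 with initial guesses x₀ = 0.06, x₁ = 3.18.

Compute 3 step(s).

f(x) = x³ - x² + 4x - 7
x₀ = 0.06, x₁ = 3.18

Secant formula: x_{n+1} = x_n - f(x_n)(x_n - x_{n-1})/(f(x_n) - f(x_{n-1}))

Iteration 1:
  f(0.060000) = -6.763384
  f(3.180000) = 27.765032
  x_2 = 3.180000 - 27.765032×(3.180000 - 0.060000)/(27.765032 - (-6.763384))
       = 0.671142
Iteration 2:
  f(3.180000) = 27.765032
  f(0.671142) = -4.463561
  x_3 = 0.671142 - (-4.463561)×(0.671142 - 3.180000)/(-4.463561 - 27.765032)
       = 1.018611
Iteration 3:
  f(0.671142) = -4.463561
  f(1.018611) = -2.906246
  x_4 = 1.018611 - (-2.906246)×(1.018611 - 0.671142)/(-2.906246 - (-4.463561))
       = 1.667055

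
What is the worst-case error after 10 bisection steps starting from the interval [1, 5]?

Bisection error bound: |error| ≤ (b-a)/2^n
|error| ≤ (5 - 1)/2^10 = 4/2^10
|error| ≤ 0.0039062500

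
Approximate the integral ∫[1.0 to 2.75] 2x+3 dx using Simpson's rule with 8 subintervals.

f(x) = 2x+3
a = 1.0, b = 2.75, n = 8
h = (b - a)/n = 0.218750

Simpson's rule: (h/3)[f(x₀) + 4f(x₁) + 2f(x₂) + ... + f(xₙ)]

x_0 = 1.0000, f(x_0) = 5.000000, coefficient = 1
x_1 = 1.2188, f(x_1) = 5.437500, coefficient = 4
x_2 = 1.4375, f(x_2) = 5.875000, coefficient = 2
x_3 = 1.6562, f(x_3) = 6.312500, coefficient = 4
x_4 = 1.8750, f(x_4) = 6.750000, coefficient = 2
x_5 = 2.0938, f(x_5) = 7.187500, coefficient = 4
x_6 = 2.3125, f(x_6) = 7.625000, coefficient = 2
x_7 = 2.5312, f(x_7) = 8.062500, coefficient = 4
x_8 = 2.7500, f(x_8) = 8.500000, coefficient = 1

I ≈ (0.218750/3) × 162.000000 = 11.812500
Exact value: 11.812500
Error: 0.000000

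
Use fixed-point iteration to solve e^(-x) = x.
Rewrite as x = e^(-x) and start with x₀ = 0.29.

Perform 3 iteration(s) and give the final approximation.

Equation: e^(-x) = x
Fixed-point form: x = e^(-x)
x₀ = 0.29

x_1 = g(0.290000) = 0.748264
x_2 = g(0.748264) = 0.473187
x_3 = g(0.473187) = 0.623013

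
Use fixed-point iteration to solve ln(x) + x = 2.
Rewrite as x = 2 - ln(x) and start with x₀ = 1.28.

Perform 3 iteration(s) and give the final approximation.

Equation: ln(x) + x = 2
Fixed-point form: x = 2 - ln(x)
x₀ = 1.28

x_1 = g(1.280000) = 1.753140
x_2 = g(1.753140) = 1.438592
x_3 = g(1.438592) = 1.636335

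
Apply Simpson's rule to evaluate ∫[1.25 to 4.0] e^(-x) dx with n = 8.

f(x) = e^(-x)
a = 1.25, b = 4.0, n = 8
h = (b - a)/n = 0.343750

Simpson's rule: (h/3)[f(x₀) + 4f(x₁) + 2f(x₂) + ... + f(xₙ)]

x_0 = 1.2500, f(x_0) = 0.286505, coefficient = 1
x_1 = 1.5938, f(x_1) = 0.203162, coefficient = 4
x_2 = 1.9375, f(x_2) = 0.144064, coefficient = 2
x_3 = 2.2812, f(x_3) = 0.102156, coefficient = 4
x_4 = 2.6250, f(x_4) = 0.072440, coefficient = 2
x_5 = 2.9688, f(x_5) = 0.051367, coefficient = 4
x_6 = 3.3125, f(x_6) = 0.036425, coefficient = 2
x_7 = 3.6562, f(x_7) = 0.025829, coefficient = 4
x_8 = 4.0000, f(x_8) = 0.018316, coefficient = 1

I ≈ (0.343750/3) × 2.340739 = 0.268210
Exact value: 0.268189
Error: 0.000021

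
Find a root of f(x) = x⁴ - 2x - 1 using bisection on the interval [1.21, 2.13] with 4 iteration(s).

f(x) = x⁴ - 2x - 1
Initial interval: [1.21, 2.13]

Iteration 1:
  c_1 = (1.210000 + 2.130000)/2 = 1.670000
  f(c_1) = f(1.670000) = 3.437963
  f(a) × f(c) < 0, new interval: [1.210000, 1.670000]
Iteration 2:
  c_2 = (1.210000 + 1.670000)/2 = 1.440000
  f(c_2) = f(1.440000) = 0.419817
  f(a) × f(c) < 0, new interval: [1.210000, 1.440000]
Iteration 3:
  c_3 = (1.210000 + 1.440000)/2 = 1.325000
  f(c_3) = f(1.325000) = -0.567781
  f(a) × f(c) ≥ 0, new interval: [1.325000, 1.440000]
Iteration 4:
  c_4 = (1.325000 + 1.440000)/2 = 1.382500
  f(c_4) = f(1.382500) = -0.111908
  f(a) × f(c) ≥ 0, new interval: [1.382500, 1.440000]

After 4 iteration(s), the approximation is c_4 = 1.382500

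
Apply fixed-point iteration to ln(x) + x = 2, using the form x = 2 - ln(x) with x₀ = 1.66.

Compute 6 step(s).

Equation: ln(x) + x = 2
Fixed-point form: x = 2 - ln(x)
x₀ = 1.66

x_1 = g(1.660000) = 1.493182
x_2 = g(1.493182) = 1.599090
x_3 = g(1.599090) = 1.530565
x_4 = g(1.530565) = 1.574363
x_5 = g(1.574363) = 1.546149
x_6 = g(1.546149) = 1.564233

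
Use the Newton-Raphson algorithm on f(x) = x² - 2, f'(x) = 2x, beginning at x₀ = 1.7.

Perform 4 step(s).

f(x) = x² - 2
f'(x) = 2x
x₀ = 1.7

Newton-Raphson formula: x_{n+1} = x_n - f(x_n)/f'(x_n)

Iteration 1:
  f(1.700000) = 0.890000
  f'(1.700000) = 3.400000
  x_1 = 1.700000 - 0.890000/3.400000 = 1.438235
Iteration 2:
  f(1.438235) = 0.068521
  f'(1.438235) = 2.876471
  x_2 = 1.438235 - 0.068521/2.876471 = 1.414414
Iteration 3:
  f(1.414414) = 0.000567
  f'(1.414414) = 2.828828
  x_3 = 1.414414 - 0.000567/2.828828 = 1.414214
Iteration 4:
  f(1.414214) = 0.000000
  f'(1.414214) = 2.828427
  x_4 = 1.414214 - 0.000000/2.828427 = 1.414214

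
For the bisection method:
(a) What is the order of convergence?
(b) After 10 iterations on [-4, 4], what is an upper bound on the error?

(a) Bisection has linear (order 1) convergence; the error is halved each step.

(b) Error bound = (b-a)/2^n = (4 - (-4))/2^{10}
    = 8/2^{10}

(a) 1 (linear); (b) error ≤ 7.81e-03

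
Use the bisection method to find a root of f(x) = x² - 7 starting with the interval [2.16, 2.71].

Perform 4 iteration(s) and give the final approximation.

f(x) = x² - 7
Initial interval: [2.16, 2.71]

Iteration 1:
  c_1 = (2.160000 + 2.710000)/2 = 2.435000
  f(c_1) = f(2.435000) = -1.070775
  f(a) × f(c) ≥ 0, new interval: [2.435000, 2.710000]
Iteration 2:
  c_2 = (2.435000 + 2.710000)/2 = 2.572500
  f(c_2) = f(2.572500) = -0.382244
  f(a) × f(c) ≥ 0, new interval: [2.572500, 2.710000]
Iteration 3:
  c_3 = (2.572500 + 2.710000)/2 = 2.641250
  f(c_3) = f(2.641250) = -0.023798
  f(a) × f(c) ≥ 0, new interval: [2.641250, 2.710000]
Iteration 4:
  c_4 = (2.641250 + 2.710000)/2 = 2.675625
  f(c_4) = f(2.675625) = 0.158969
  f(a) × f(c) < 0, new interval: [2.641250, 2.675625]

After 4 iteration(s), the approximation is c_4 = 2.675625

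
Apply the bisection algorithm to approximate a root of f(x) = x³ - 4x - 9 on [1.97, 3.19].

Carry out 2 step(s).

f(x) = x³ - 4x - 9
Initial interval: [1.97, 3.19]

Iteration 1:
  c_1 = (1.970000 + 3.190000)/2 = 2.580000
  f(c_1) = f(2.580000) = -2.146488
  f(a) × f(c) ≥ 0, new interval: [2.580000, 3.190000]
Iteration 2:
  c_2 = (2.580000 + 3.190000)/2 = 2.885000
  f(c_2) = f(2.885000) = 3.472504
  f(a) × f(c) < 0, new interval: [2.580000, 2.885000]

After 2 iteration(s), the approximation is c_2 = 2.885000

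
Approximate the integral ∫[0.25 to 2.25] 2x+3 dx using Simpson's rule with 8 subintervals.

f(x) = 2x+3
a = 0.25, b = 2.25, n = 8
h = (b - a)/n = 0.250000

Simpson's rule: (h/3)[f(x₀) + 4f(x₁) + 2f(x₂) + ... + f(xₙ)]

x_0 = 0.2500, f(x_0) = 3.500000, coefficient = 1
x_1 = 0.5000, f(x_1) = 4.000000, coefficient = 4
x_2 = 0.7500, f(x_2) = 4.500000, coefficient = 2
x_3 = 1.0000, f(x_3) = 5.000000, coefficient = 4
x_4 = 1.2500, f(x_4) = 5.500000, coefficient = 2
x_5 = 1.5000, f(x_5) = 6.000000, coefficient = 4
x_6 = 1.7500, f(x_6) = 6.500000, coefficient = 2
x_7 = 2.0000, f(x_7) = 7.000000, coefficient = 4
x_8 = 2.2500, f(x_8) = 7.500000, coefficient = 1

I ≈ (0.250000/3) × 132.000000 = 11.000000
Exact value: 11.000000
Error: 0.000000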